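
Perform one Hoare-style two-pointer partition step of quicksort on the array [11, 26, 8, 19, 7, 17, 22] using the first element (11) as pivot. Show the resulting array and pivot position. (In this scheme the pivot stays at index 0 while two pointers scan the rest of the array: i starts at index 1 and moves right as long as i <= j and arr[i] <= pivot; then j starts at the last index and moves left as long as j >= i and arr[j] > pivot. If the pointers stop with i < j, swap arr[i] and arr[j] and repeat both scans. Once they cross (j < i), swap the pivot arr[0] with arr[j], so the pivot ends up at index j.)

Hoare-style two-pointer partition with pivot = 11:

Initial array: [11, 26, 8, 19, 7, 17, 22]

Pointers start at i = 1, j = 6.
i stops at index 1 (arr[1]=26 > 11), j stops at index 4 (arr[4]=7 <= 11): swap arr[1] and arr[4], array becomes [11, 7, 8, 19, 26, 17, 22]
i ends at 3, j ends at 2: the pointers have crossed (j < i), so scanning stops.

Swap pivot arr[0] with arr[2] to place pivot at position 2: [8, 7, 11, 19, 26, 17, 22]
Pivot position: 2

After partitioning with pivot 11, the array becomes [8, 7, 11, 19, 26, 17, 22]. The pivot is placed at index 2. All elements to the left of the pivot are <= 11, and all elements to the right are > 11.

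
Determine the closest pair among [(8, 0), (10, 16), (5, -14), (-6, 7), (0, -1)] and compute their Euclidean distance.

Computing all pairwise distances among 5 points:

d((8, 0), (10, 16)) = 16.1245
d((8, 0), (5, -14)) = 14.3178
d((8, 0), (-6, 7)) = 15.6525
d((8, 0), (0, -1)) = 8.0623 <-- minimum
d((10, 16), (5, -14)) = 30.4138
d((10, 16), (-6, 7)) = 18.3576
d((10, 16), (0, -1)) = 19.7231
d((5, -14), (-6, 7)) = 23.7065
d((5, -14), (0, -1)) = 13.9284
d((-6, 7), (0, -1)) = 10.0

Closest pair: (8, 0) and (0, -1) with distance 8.0623

The closest pair is (8, 0) and (0, -1) with Euclidean distance 8.0623. For 5 points, brute-force pairwise comparison is shown above. For large n, the divide-and-conquer algorithm (sort by x, recurse on halves, check the dividing strip) achieves O(n log n).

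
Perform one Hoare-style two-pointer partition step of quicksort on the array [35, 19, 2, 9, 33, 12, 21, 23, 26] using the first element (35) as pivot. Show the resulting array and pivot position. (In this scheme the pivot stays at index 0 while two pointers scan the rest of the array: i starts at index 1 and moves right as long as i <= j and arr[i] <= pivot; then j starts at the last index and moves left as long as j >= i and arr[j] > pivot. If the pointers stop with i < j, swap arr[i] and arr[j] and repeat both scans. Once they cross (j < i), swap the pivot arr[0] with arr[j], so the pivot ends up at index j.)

Hoare-style two-pointer partition with pivot = 35:

Initial array: [35, 19, 2, 9, 33, 12, 21, 23, 26]

Pointers start at i = 1, j = 8.
i ends at 9, j ends at 8: the pointers have crossed (j < i), so scanning stops.

Swap pivot arr[0] with arr[8] to place pivot at position 8: [26, 19, 2, 9, 33, 12, 21, 23, 35]
Pivot position: 8

After partitioning with pivot 35, the array becomes [26, 19, 2, 9, 33, 12, 21, 23, 35]. The pivot is placed at index 8. All elements to the left of the pivot are <= 35, and all elements to the right are > 35.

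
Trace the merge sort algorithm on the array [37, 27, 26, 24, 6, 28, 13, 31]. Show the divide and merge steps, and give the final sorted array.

Merge sort trace:

Split: [37, 27, 26, 24, 6, 28, 13, 31] -> [37, 27, 26, 24] and [6, 28, 13, 31]
  Split: [37, 27, 26, 24] -> [37, 27] and [26, 24]
    Split: [37, 27] -> [37] and [27]
    Merge: [37] + [27] -> [27, 37]
    Split: [26, 24] -> [26] and [24]
    Merge: [26] + [24] -> [24, 26]
  Merge: [27, 37] + [24, 26] -> [24, 26, 27, 37]
  Split: [6, 28, 13, 31] -> [6, 28] and [13, 31]
    Split: [6, 28] -> [6] and [28]
    Merge: [6] + [28] -> [6, 28]
    Split: [13, 31] -> [13] and [31]
    Merge: [13] + [31] -> [13, 31]
  Merge: [6, 28] + [13, 31] -> [6, 13, 28, 31]
Merge: [24, 26, 27, 37] + [6, 13, 28, 31] -> [6, 13, 24, 26, 27, 28, 31, 37]

Final sorted array: [6, 13, 24, 26, 27, 28, 31, 37]

The merge sort proceeds by recursively splitting the array and merging sorted halves.
After all merges, the sorted array is [6, 13, 24, 26, 27, 28, 31, 37].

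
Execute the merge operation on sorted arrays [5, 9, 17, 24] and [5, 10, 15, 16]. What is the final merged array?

Merging process:

Compare 5 vs 5: take 5 from left. Merged: [5]
Compare 9 vs 5: take 5 from right. Merged: [5, 5]
Compare 9 vs 10: take 9 from left. Merged: [5, 5, 9]
Compare 17 vs 10: take 10 from right. Merged: [5, 5, 9, 10]
Compare 17 vs 15: take 15 from right. Merged: [5, 5, 9, 10, 15]
Compare 17 vs 16: take 16 from right. Merged: [5, 5, 9, 10, 15, 16]
Append remaining from left: [17, 24]. Merged: [5, 5, 9, 10, 15, 16, 17, 24]

Final merged array: [5, 5, 9, 10, 15, 16, 17, 24]
Total comparisons: 6

The merged array is [5, 5, 9, 10, 15, 16, 17, 24], requiring 6 comparisons. The merge step runs in O(n) time where n is the total number of elements.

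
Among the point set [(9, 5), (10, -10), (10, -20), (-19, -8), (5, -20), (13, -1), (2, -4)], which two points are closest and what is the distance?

Computing all pairwise distances among 7 points:

d((9, 5), (10, -10)) = 15.0333
d((9, 5), (10, -20)) = 25.02
d((9, 5), (-19, -8)) = 30.8707
d((9, 5), (5, -20)) = 25.318
d((9, 5), (13, -1)) = 7.2111
d((9, 5), (2, -4)) = 11.4018
d((10, -10), (10, -20)) = 10.0
d((10, -10), (-19, -8)) = 29.0689
d((10, -10), (5, -20)) = 11.1803
d((10, -10), (13, -1)) = 9.4868
d((10, -10), (2, -4)) = 10.0
d((10, -20), (-19, -8)) = 31.3847
d((10, -20), (5, -20)) = 5.0 <-- minimum
d((10, -20), (13, -1)) = 19.2354
d((10, -20), (2, -4)) = 17.8885
d((-19, -8), (5, -20)) = 26.8328
d((-19, -8), (13, -1)) = 32.7567
d((-19, -8), (2, -4)) = 21.3776
d((5, -20), (13, -1)) = 20.6155
d((5, -20), (2, -4)) = 16.2788
d((13, -1), (2, -4)) = 11.4018

Closest pair: (10, -20) and (5, -20) with distance 5.0

The closest pair is (10, -20) and (5, -20) with Euclidean distance 5.0. For 7 points, brute-force pairwise comparison is shown above. For large n, the divide-and-conquer algorithm (sort by x, recurse on halves, check the dividing strip) achieves O(n log n).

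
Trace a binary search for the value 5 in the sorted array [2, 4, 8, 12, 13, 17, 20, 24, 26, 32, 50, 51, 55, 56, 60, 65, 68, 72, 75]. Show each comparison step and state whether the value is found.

Binary search for 5 in [2, 4, 8, 12, 13, 17, 20, 24, 26, 32, 50, 51, 55, 56, 60, 65, 68, 72, 75]:

lo=0, hi=18, mid=9, arr[mid]=32 -> 32 > 5, search left half
lo=0, hi=8, mid=4, arr[mid]=13 -> 13 > 5, search left half
lo=0, hi=3, mid=1, arr[mid]=4 -> 4 < 5, search right half
lo=2, hi=3, mid=2, arr[mid]=8 -> 8 > 5, search left half
lo=2 > hi=1, target 5 not found

Binary search determines that 5 is not in the array after 4 comparisons. The search space was exhausted without finding the target.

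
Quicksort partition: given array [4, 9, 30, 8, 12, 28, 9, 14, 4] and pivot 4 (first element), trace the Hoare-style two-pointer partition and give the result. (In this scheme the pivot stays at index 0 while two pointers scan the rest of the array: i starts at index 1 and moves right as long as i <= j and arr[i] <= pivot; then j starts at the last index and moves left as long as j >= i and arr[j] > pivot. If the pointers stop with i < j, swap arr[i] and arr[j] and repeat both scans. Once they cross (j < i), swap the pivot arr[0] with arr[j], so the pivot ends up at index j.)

Hoare-style two-pointer partition with pivot = 4:

Initial array: [4, 9, 30, 8, 12, 28, 9, 14, 4]

Pointers start at i = 1, j = 8.
i stops at index 1 (arr[1]=9 > 4), j stops at index 8 (arr[8]=4 <= 4): swap arr[1] and arr[8], array becomes [4, 4, 30, 8, 12, 28, 9, 14, 9]
i ends at 2, j ends at 1: the pointers have crossed (j < i), so scanning stops.

Swap pivot arr[0] with arr[1] to place pivot at position 1: [4, 4, 30, 8, 12, 28, 9, 14, 9]
Pivot position: 1

After partitioning with pivot 4, the array becomes [4, 4, 30, 8, 12, 28, 9, 14, 9]. The pivot is placed at index 1. All elements to the left of the pivot are <= 4, and all elements to the right are > 4.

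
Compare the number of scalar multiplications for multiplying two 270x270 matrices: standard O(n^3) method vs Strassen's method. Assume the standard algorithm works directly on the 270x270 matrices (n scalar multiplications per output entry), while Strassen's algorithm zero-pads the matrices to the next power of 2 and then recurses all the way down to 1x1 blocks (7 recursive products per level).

Matrix multiplication for 270x270 matrices:

Strassen's algorithm requires power-of-2 dimensions. Pad 270x270 to 512x512 (next power of 2).

Standard algorithm: 270^3 = 19683000 multiplications
Strassen's algorithm: 7^(log2(512)) = 7^9 = 40353607 multiplications
Difference: 19683000 - 40353607 = -20670607 (Strassen uses MORE here due to padding overhead — for small or just-over-power-of-2 n, padding can outweigh the per-level savings)

Standard: 19683000 multiplications (270^3). Strassen: 40353607 multiplications (7^9, after padding to 512x512). Strassen reduces 8 recursive multiplications to 7 at each level.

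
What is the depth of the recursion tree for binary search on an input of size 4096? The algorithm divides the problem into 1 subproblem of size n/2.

For divide and conquer with division factor 2:

Problem sizes at each level:
Level 0: 4096
Level 1: 2048
Level 2: 1024
Level 3: 512
Level 4: 256
Level 5: 128
Level 6: 64
Level 7: 32
Level 8: 16
Level 9: 8
Level 10: 4
Level 11: 2
Level 12: 1

The root is level 0 and the size-1 base case is level 12 (the tree spans levels 0 through 12, i.e. 13 levels counting the root), so the depth is the number of divisions: log_2(4096) = 12

The recursion tree depth is log_2(4096) = 12. At each level, the problem size is divided by 2, so it takes 12 divisions to reduce to a base case of size 1. The algorithm makes 1 recursive call at each level.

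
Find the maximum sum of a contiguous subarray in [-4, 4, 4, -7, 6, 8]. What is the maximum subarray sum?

Using Kadane's algorithm on [-4, 4, 4, -7, 6, 8]:

Scanning through the array:
Position 1 (value 4): max_ending_here = 4, max_so_far = 4
Position 2 (value 4): max_ending_here = 8, max_so_far = 8
Position 3 (value -7): max_ending_here = 1, max_so_far = 8
Position 4 (value 6): max_ending_here = 7, max_so_far = 8
Position 5 (value 8): max_ending_here = 15, max_so_far = 15

Maximum subarray: [4, 4, -7, 6, 8]
Maximum sum: 15

The maximum subarray is [4, 4, -7, 6, 8] with sum 15. This subarray runs from index 1 to index 5.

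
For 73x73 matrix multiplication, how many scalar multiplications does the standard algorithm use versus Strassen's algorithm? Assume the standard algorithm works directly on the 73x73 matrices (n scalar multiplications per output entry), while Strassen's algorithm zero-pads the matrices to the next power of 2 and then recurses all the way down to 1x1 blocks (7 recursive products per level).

Matrix multiplication for 73x73 matrices:

Strassen's algorithm requires power-of-2 dimensions. Pad 73x73 to 128x128 (next power of 2).

Standard algorithm: 73^3 = 389017 multiplications
Strassen's algorithm: 7^(log2(128)) = 7^7 = 823543 multiplications
Difference: 389017 - 823543 = -434526 (Strassen uses MORE here due to padding overhead — for small or just-over-power-of-2 n, padding can outweigh the per-level savings)

Standard: 389017 multiplications (73^3). Strassen: 823543 multiplications (7^7, after padding to 128x128). Strassen reduces 8 recursive multiplications to 7 at each level.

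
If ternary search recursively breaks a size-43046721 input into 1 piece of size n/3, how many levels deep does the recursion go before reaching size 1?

For divide and conquer with division factor 3:

Problem sizes at each level:
Level 0: 43046721
Level 1: 14348907
Level 2: 4782969
Level 3: 1594323
Level 4: 531441
Level 5: 177147
Level 6: 59049
Level 7: 19683
Level 8: 6561
Level 9: 2187
Level 10: 729
Level 11: 243
Level 12: 81
Level 13: 27
Level 14: 9
Level 15: 3
Level 16: 1

The root is level 0 and the size-1 base case is level 16 (the tree spans levels 0 through 16, i.e. 17 levels counting the root), so the depth is the number of divisions: log_3(43046721) = 16

The recursion tree depth is log_3(43046721) = 16. At each level, the problem size is divided by 3, so it takes 16 divisions to reduce to a base case of size 1. The algorithm makes 1 recursive call at each level.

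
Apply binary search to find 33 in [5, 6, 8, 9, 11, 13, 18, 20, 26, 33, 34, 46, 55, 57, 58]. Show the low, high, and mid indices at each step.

Binary search for 33 in [5, 6, 8, 9, 11, 13, 18, 20, 26, 33, 34, 46, 55, 57, 58]:

lo=0, hi=14, mid=7, arr[mid]=20 -> 20 < 33, search right half
lo=8, hi=14, mid=11, arr[mid]=46 -> 46 > 33, search left half
lo=8, hi=10, mid=9, arr[mid]=33 -> Found target at index 9!

Binary search finds 33 at index 9 after 3 comparisons. The search repeatedly halves the search space by comparing with the middle element.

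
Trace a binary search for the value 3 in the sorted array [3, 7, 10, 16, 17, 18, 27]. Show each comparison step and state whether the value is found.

Binary search for 3 in [3, 7, 10, 16, 17, 18, 27]:

lo=0, hi=6, mid=3, arr[mid]=16 -> 16 > 3, search left half
lo=0, hi=2, mid=1, arr[mid]=7 -> 7 > 3, search left half
lo=0, hi=0, mid=0, arr[mid]=3 -> Found target at index 0!

Binary search finds 3 at index 0 after 3 comparisons. The search repeatedly halves the search space by comparing with the middle element.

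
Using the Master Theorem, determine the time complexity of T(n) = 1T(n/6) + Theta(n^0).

Master Theorem for T(n) = 1T(n/6) + O(n^0):

a = 1, b = 6, c = 0
log_b(a) = log_6(1) = 0.0000

Case 2: c = 0 = log_6(1) = 0.0000
T(n) = O(n^0 log n) = O(log n)

For T(n) = 1T(n/6) + O(n^0): log_6(1) = 0.0000. This is Case 2 of the Master Theorem (c = log_b(a), equal work at all levels), giving O(log n).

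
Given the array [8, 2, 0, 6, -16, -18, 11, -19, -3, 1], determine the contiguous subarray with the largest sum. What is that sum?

Using Kadane's algorithm on [8, 2, 0, 6, -16, -18, 11, -19, -3, 1]:

Scanning through the array:
Position 1 (value 2): max_ending_here = 10, max_so_far = 10
Position 2 (value 0): max_ending_here = 10, max_so_far = 10
Position 3 (value 6): max_ending_here = 16, max_so_far = 16
Position 4 (value -16): max_ending_here = 0, max_so_far = 16
Position 5 (value -18): max_ending_here = -18, max_so_far = 16
Position 6 (value 11): max_ending_here = 11, max_so_far = 16
Position 7 (value -19): max_ending_here = -8, max_so_far = 16
Position 8 (value -3): max_ending_here = -3, max_so_far = 16
Position 9 (value 1): max_ending_here = 1, max_so_far = 16

Maximum subarray: [8, 2, 0, 6]
Maximum sum: 16

The maximum subarray is [8, 2, 0, 6] with sum 16. This subarray runs from index 0 to index 3.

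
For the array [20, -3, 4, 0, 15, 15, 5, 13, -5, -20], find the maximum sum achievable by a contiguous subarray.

Using Kadane's algorithm on [20, -3, 4, 0, 15, 15, 5, 13, -5, -20]:

Scanning through the array:
Position 1 (value -3): max_ending_here = 17, max_so_far = 20
Position 2 (value 4): max_ending_here = 21, max_so_far = 21
Position 3 (value 0): max_ending_here = 21, max_so_far = 21
Position 4 (value 15): max_ending_here = 36, max_so_far = 36
Position 5 (value 15): max_ending_here = 51, max_so_far = 51
Position 6 (value 5): max_ending_here = 56, max_so_far = 56
Position 7 (value 13): max_ending_here = 69, max_so_far = 69
Position 8 (value -5): max_ending_here = 64, max_so_far = 69
Position 9 (value -20): max_ending_here = 44, max_so_far = 69

Maximum subarray: [20, -3, 4, 0, 15, 15, 5, 13]
Maximum sum: 69

The maximum subarray is [20, -3, 4, 0, 15, 15, 5, 13] with sum 69. This subarray runs from index 0 to index 7.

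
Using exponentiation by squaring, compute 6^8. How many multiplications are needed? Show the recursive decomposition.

Computing 6^8 by squaring (build up from 6^1; each line after the first costs one multiplication):

6^1 = 6
6^2 = (6^1)^2 = 6^2 = 36
6^4 = (6^2)^2 = 36^2 = 1296
6^8 = (6^4)^2 = 1296^2 = 1679616

Result: 1679616
Multiplications needed: 3 (3 lines after 6^1)

6^8 = 1679616. Using exponentiation by squaring, this requires 3 multiplications. The key idea: if the exponent is even, square the half-power; if odd, multiply by the base once.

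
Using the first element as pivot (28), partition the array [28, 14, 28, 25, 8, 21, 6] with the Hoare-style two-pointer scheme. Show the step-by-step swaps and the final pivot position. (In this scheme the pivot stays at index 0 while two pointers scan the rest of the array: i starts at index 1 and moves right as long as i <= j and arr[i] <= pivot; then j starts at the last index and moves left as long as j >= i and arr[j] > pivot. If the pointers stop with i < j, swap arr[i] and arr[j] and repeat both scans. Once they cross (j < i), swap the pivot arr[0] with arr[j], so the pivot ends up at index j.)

Hoare-style two-pointer partition with pivot = 28:

Initial array: [28, 14, 28, 25, 8, 21, 6]

Pointers start at i = 1, j = 6.
i ends at 7, j ends at 6: the pointers have crossed (j < i), so scanning stops.

Swap pivot arr[0] with arr[6] to place pivot at position 6: [6, 14, 28, 25, 8, 21, 28]
Pivot position: 6

After partitioning with pivot 28, the array becomes [6, 14, 28, 25, 8, 21, 28]. The pivot is placed at index 6. All elements to the left of the pivot are <= 28, and all elements to the right are > 28.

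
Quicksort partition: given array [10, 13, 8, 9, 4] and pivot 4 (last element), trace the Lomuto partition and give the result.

Lomuto partition with pivot = 4:

Initial array: [10, 13, 8, 9, 4]

arr[0]=10 > 4: no swap
arr[1]=13 > 4: no swap
arr[2]=8 > 4: no swap
arr[3]=9 > 4: no swap

Place pivot at position 0: [4, 13, 8, 9, 10]
Pivot position: 0

After partitioning with pivot 4, the array becomes [4, 13, 8, 9, 10]. The pivot is placed at index 0. All elements to the left of the pivot are <= 4, and all elements to the right are > 4.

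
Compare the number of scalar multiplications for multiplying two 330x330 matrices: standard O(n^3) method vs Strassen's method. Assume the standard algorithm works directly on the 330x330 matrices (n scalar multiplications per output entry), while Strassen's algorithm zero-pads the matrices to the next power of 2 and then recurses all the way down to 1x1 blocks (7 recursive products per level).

Matrix multiplication for 330x330 matrices:

Strassen's algorithm requires power-of-2 dimensions. Pad 330x330 to 512x512 (next power of 2).

Standard algorithm: 330^3 = 35937000 multiplications
Strassen's algorithm: 7^(log2(512)) = 7^9 = 40353607 multiplications
Difference: 35937000 - 40353607 = -4416607 (Strassen uses MORE here due to padding overhead — for small or just-over-power-of-2 n, padding can outweigh the per-level savings)

Standard: 35937000 multiplications (330^3). Strassen: 40353607 multiplications (7^9, after padding to 512x512). Strassen reduces 8 recursive multiplications to 7 at each level.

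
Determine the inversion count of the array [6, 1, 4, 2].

Finding inversions in [6, 1, 4, 2]:

(0, 1): arr[0]=6 > arr[1]=1
(0, 2): arr[0]=6 > arr[2]=4
(0, 3): arr[0]=6 > arr[3]=2
(2, 3): arr[2]=4 > arr[3]=2

Total inversions: 4

The array has 4 inversion(s): (0,1), (0,2), (0,3), (2,3). Each pair (i,j) satisfies i < j and arr[i] > arr[j].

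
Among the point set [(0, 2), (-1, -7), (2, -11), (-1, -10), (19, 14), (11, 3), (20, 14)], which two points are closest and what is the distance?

Computing all pairwise distances among 7 points:

d((0, 2), (-1, -7)) = 9.0554
d((0, 2), (2, -11)) = 13.1529
d((0, 2), (-1, -10)) = 12.0416
d((0, 2), (19, 14)) = 22.4722
d((0, 2), (11, 3)) = 11.0454
d((0, 2), (20, 14)) = 23.3238
d((-1, -7), (2, -11)) = 5.0
d((-1, -7), (-1, -10)) = 3.0
d((-1, -7), (19, 14)) = 29.0
d((-1, -7), (11, 3)) = 15.6205
d((-1, -7), (20, 14)) = 29.6985
d((2, -11), (-1, -10)) = 3.1623
d((2, -11), (19, 14)) = 30.2324
d((2, -11), (11, 3)) = 16.6433
d((2, -11), (20, 14)) = 30.8058
d((-1, -10), (19, 14)) = 31.241
d((-1, -10), (11, 3)) = 17.6918
d((-1, -10), (20, 14)) = 31.8904
d((19, 14), (11, 3)) = 13.6015
d((19, 14), (20, 14)) = 1.0 <-- minimum
d((11, 3), (20, 14)) = 14.2127

Closest pair: (19, 14) and (20, 14) with distance 1.0

The closest pair is (19, 14) and (20, 14) with Euclidean distance 1.0. For 7 points, brute-force pairwise comparison is shown above. For large n, the divide-and-conquer algorithm (sort by x, recurse on halves, check the dividing strip) achieves O(n log n).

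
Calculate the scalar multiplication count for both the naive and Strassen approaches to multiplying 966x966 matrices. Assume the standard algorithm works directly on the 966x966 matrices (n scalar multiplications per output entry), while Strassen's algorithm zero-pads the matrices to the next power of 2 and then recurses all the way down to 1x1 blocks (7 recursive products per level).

Matrix multiplication for 966x966 matrices:

Strassen's algorithm requires power-of-2 dimensions. Pad 966x966 to 1024x1024 (next power of 2).

Standard algorithm: 966^3 = 901428696 multiplications
Strassen's algorithm: 7^(log2(1024)) = 7^10 = 282475249 multiplications
Savings: 901428696 - 282475249 = 618953447 multiplications

Standard: 901428696 multiplications (966^3). Strassen: 282475249 multiplications (7^10, after padding to 1024x1024). Strassen reduces 8 recursive multiplications to 7 at each level.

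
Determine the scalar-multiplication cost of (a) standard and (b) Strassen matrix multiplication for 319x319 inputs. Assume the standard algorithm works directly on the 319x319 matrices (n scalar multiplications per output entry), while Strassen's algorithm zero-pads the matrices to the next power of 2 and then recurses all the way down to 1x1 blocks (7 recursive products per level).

Matrix multiplication for 319x319 matrices:

Strassen's algorithm requires power-of-2 dimensions. Pad 319x319 to 512x512 (next power of 2).

Standard algorithm: 319^3 = 32461759 multiplications
Strassen's algorithm: 7^(log2(512)) = 7^9 = 40353607 multiplications
Difference: 32461759 - 40353607 = -7891848 (Strassen uses MORE here due to padding overhead — for small or just-over-power-of-2 n, padding can outweigh the per-level savings)

Standard: 32461759 multiplications (319^3). Strassen: 40353607 multiplications (7^9, after padding to 512x512). Strassen reduces 8 recursive multiplications to 7 at each level.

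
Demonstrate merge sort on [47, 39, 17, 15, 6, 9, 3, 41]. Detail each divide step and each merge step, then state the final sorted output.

Merge sort trace:

Split: [47, 39, 17, 15, 6, 9, 3, 41] -> [47, 39, 17, 15] and [6, 9, 3, 41]
  Split: [47, 39, 17, 15] -> [47, 39] and [17, 15]
    Split: [47, 39] -> [47] and [39]
    Merge: [47] + [39] -> [39, 47]
    Split: [17, 15] -> [17] and [15]
    Merge: [17] + [15] -> [15, 17]
  Merge: [39, 47] + [15, 17] -> [15, 17, 39, 47]
  Split: [6, 9, 3, 41] -> [6, 9] and [3, 41]
    Split: [6, 9] -> [6] and [9]
    Merge: [6] + [9] -> [6, 9]
    Split: [3, 41] -> [3] and [41]
    Merge: [3] + [41] -> [3, 41]
  Merge: [6, 9] + [3, 41] -> [3, 6, 9, 41]
Merge: [15, 17, 39, 47] + [3, 6, 9, 41] -> [3, 6, 9, 15, 17, 39, 41, 47]

Final sorted array: [3, 6, 9, 15, 17, 39, 41, 47]

The merge sort proceeds by recursively splitting the array and merging sorted halves.
After all merges, the sorted array is [3, 6, 9, 15, 17, 39, 41, 47].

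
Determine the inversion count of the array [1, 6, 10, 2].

Finding inversions in [1, 6, 10, 2]:

(1, 3): arr[1]=6 > arr[3]=2
(2, 3): arr[2]=10 > arr[3]=2

Total inversions: 2

The array has 2 inversion(s): (1,3), (2,3). Each pair (i,j) satisfies i < j and arr[i] > arr[j].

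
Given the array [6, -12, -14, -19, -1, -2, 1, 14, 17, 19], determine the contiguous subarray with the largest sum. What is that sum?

Using Kadane's algorithm on [6, -12, -14, -19, -1, -2, 1, 14, 17, 19]:

Scanning through the array:
Position 1 (value -12): max_ending_here = -6, max_so_far = 6
Position 2 (value -14): max_ending_here = -14, max_so_far = 6
Position 3 (value -19): max_ending_here = -19, max_so_far = 6
Position 4 (value -1): max_ending_here = -1, max_so_far = 6
Position 5 (value -2): max_ending_here = -2, max_so_far = 6
Position 6 (value 1): max_ending_here = 1, max_so_far = 6
Position 7 (value 14): max_ending_here = 15, max_so_far = 15
Position 8 (value 17): max_ending_here = 32, max_so_far = 32
Position 9 (value 19): max_ending_here = 51, max_so_far = 51

Maximum subarray: [1, 14, 17, 19]
Maximum sum: 51

The maximum subarray is [1, 14, 17, 19] with sum 51. This subarray runs from index 6 to index 9.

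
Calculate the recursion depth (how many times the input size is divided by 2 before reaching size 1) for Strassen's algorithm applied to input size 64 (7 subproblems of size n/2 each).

For divide and conquer with division factor 2:

Problem sizes at each level:
Level 0: 64
Level 1: 32
Level 2: 16
Level 3: 8
Level 4: 4
Level 5: 2
Level 6: 1

The root is level 0 and the size-1 base case is level 6 (the tree spans levels 0 through 6, i.e. 7 levels counting the root), so the depth is the number of divisions: log_2(64) = 6

The recursion tree depth is log_2(64) = 6. At each level, the problem size is divided by 2, so it takes 6 divisions to reduce to a base case of size 1. The algorithm makes 7 recursive calls at each level.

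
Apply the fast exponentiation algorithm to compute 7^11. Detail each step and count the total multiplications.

Computing 7^11 by squaring (build up from 7^1; each line after the first costs one multiplication):

7^1 = 7
7^2 = (7^1)^2 = 7^2 = 49
7^4 = (7^2)^2 = 49^2 = 2401
7^5 = 7 * 7^4 = 7 * 2401 = 16807
7^10 = (7^5)^2 = 16807^2 = 282475249
7^11 = 7 * 7^10 = 7 * 282475249 = 1977326743

Result: 1977326743
Multiplications needed: 5 (5 lines after 7^1)

7^11 = 1977326743. Using exponentiation by squaring, this requires 5 multiplications. The key idea: if the exponent is even, square the half-power; if odd, multiply by the base once.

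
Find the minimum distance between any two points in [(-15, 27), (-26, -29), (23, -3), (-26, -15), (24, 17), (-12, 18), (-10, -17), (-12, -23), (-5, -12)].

Computing all pairwise distances among 9 points:

d((-15, 27), (-26, -29)) = 57.0701
d((-15, 27), (23, -3)) = 48.4149
d((-15, 27), (-26, -15)) = 43.4166
d((-15, 27), (24, 17)) = 40.2616
d((-15, 27), (-12, 18)) = 9.4868
d((-15, 27), (-10, -17)) = 44.2832
d((-15, 27), (-12, -23)) = 50.0899
d((-15, 27), (-5, -12)) = 40.2616
d((-26, -29), (23, -3)) = 55.4707
d((-26, -29), (-26, -15)) = 14.0
d((-26, -29), (24, 17)) = 67.9412
d((-26, -29), (-12, 18)) = 49.0408
d((-26, -29), (-10, -17)) = 20.0
d((-26, -29), (-12, -23)) = 15.2315
d((-26, -29), (-5, -12)) = 27.0185
d((23, -3), (-26, -15)) = 50.448
d((23, -3), (24, 17)) = 20.025
d((23, -3), (-12, 18)) = 40.8167
d((23, -3), (-10, -17)) = 35.8469
d((23, -3), (-12, -23)) = 40.3113
d((23, -3), (-5, -12)) = 29.4109
d((-26, -15), (24, 17)) = 59.3633
d((-26, -15), (-12, 18)) = 35.8469
d((-26, -15), (-10, -17)) = 16.1245
d((-26, -15), (-12, -23)) = 16.1245
d((-26, -15), (-5, -12)) = 21.2132
d((24, 17), (-12, 18)) = 36.0139
d((24, 17), (-10, -17)) = 48.0833
d((24, 17), (-12, -23)) = 53.8145
d((24, 17), (-5, -12)) = 41.0122
d((-12, 18), (-10, -17)) = 35.0571
d((-12, 18), (-12, -23)) = 41.0
d((-12, 18), (-5, -12)) = 30.8058
d((-10, -17), (-12, -23)) = 6.3246 <-- minimum
d((-10, -17), (-5, -12)) = 7.0711
d((-12, -23), (-5, -12)) = 13.0384

Closest pair: (-10, -17) and (-12, -23) with distance 6.3246

The closest pair is (-10, -17) and (-12, -23) with Euclidean distance 6.3246. For 9 points, brute-force pairwise comparison is shown above. For large n, the divide-and-conquer algorithm (sort by x, recurse on halves, check the dividing strip) achieves O(n log n).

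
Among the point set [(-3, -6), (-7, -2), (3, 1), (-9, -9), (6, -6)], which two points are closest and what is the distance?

Computing all pairwise distances among 5 points:

d((-3, -6), (-7, -2)) = 5.6569 <-- minimum
d((-3, -6), (3, 1)) = 9.2195
d((-3, -6), (-9, -9)) = 6.7082
d((-3, -6), (6, -6)) = 9.0
d((-7, -2), (3, 1)) = 10.4403
d((-7, -2), (-9, -9)) = 7.2801
d((-7, -2), (6, -6)) = 13.6015
d((3, 1), (-9, -9)) = 15.6205
d((3, 1), (6, -6)) = 7.6158
d((-9, -9), (6, -6)) = 15.2971

Closest pair: (-3, -6) and (-7, -2) with distance 5.6569

The closest pair is (-3, -6) and (-7, -2) with Euclidean distance 5.6569. For 5 points, brute-force pairwise comparison is shown above. For large n, the divide-and-conquer algorithm (sort by x, recurse on halves, check the dividing strip) achieves O(n log n).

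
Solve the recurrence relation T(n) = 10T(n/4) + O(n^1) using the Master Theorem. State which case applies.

Master Theorem for T(n) = 10T(n/4) + O(n^1):

a = 10, b = 4, c = 1
log_b(a) = log_4(10) = 1.6610

Case 1: c = 1 < log_4(10) = 1.6610
T(n) = O(n^(log_4 10))

For T(n) = 10T(n/4) + O(n^1): log_4(10) = 1.6610. This is Case 1 of the Master Theorem (c < log_b(a), work dominated by leaves), giving O(n^(log_4 10)).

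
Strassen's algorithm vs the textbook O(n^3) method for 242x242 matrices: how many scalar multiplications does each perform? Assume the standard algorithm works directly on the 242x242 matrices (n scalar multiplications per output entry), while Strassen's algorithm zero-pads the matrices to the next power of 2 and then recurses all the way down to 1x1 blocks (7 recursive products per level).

Matrix multiplication for 242x242 matrices:

Strassen's algorithm requires power-of-2 dimensions. Pad 242x242 to 256x256 (next power of 2).

Standard algorithm: 242^3 = 14172488 multiplications
Strassen's algorithm: 7^(log2(256)) = 7^8 = 5764801 multiplications
Savings: 14172488 - 5764801 = 8407687 multiplications

Standard: 14172488 multiplications (242^3). Strassen: 5764801 multiplications (7^8, after padding to 256x256). Strassen reduces 8 recursive multiplications to 7 at each level.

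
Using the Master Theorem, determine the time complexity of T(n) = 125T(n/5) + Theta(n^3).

Master Theorem for T(n) = 125T(n/5) + O(n^3):

a = 125, b = 5, c = 3
log_b(a) = log_5(125) = 3.0000

Case 2: c = 3 = log_5(125) = 3.0000
T(n) = O(n^3 log n) = O(n^3 log n)

For T(n) = 125T(n/5) + O(n^3): log_5(125) = 3.0000. This is Case 2 of the Master Theorem (c = log_b(a), equal work at all levels), giving O(n^3 log n).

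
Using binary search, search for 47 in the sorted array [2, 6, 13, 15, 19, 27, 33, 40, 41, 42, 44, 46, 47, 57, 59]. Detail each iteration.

Binary search for 47 in [2, 6, 13, 15, 19, 27, 33, 40, 41, 42, 44, 46, 47, 57, 59]:

lo=0, hi=14, mid=7, arr[mid]=40 -> 40 < 47, search right half
lo=8, hi=14, mid=11, arr[mid]=46 -> 46 < 47, search right half
lo=12, hi=14, mid=13, arr[mid]=57 -> 57 > 47, search left half
lo=12, hi=12, mid=12, arr[mid]=47 -> Found target at index 12!

Binary search finds 47 at index 12 after 4 comparisons. The search repeatedly halves the search space by comparing with the middle element.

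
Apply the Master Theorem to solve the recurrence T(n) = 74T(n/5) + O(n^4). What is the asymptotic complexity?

Master Theorem for T(n) = 74T(n/5) + O(n^4):

a = 74, b = 5, c = 4
log_b(a) = log_5(74) = 2.6743

Case 3: c = 4 > log_5(74) = 2.6743
T(n) = O(n^4) = O(n^4)

For T(n) = 74T(n/5) + O(n^4): log_5(74) = 2.6743. This is Case 3 of the Master Theorem (c > log_b(a), work dominated by root), giving O(n^4).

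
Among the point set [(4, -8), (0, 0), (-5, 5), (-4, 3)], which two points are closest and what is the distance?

Computing all pairwise distances among 4 points:

d((4, -8), (0, 0)) = 8.9443
d((4, -8), (-5, 5)) = 15.8114
d((4, -8), (-4, 3)) = 13.6015
d((0, 0), (-5, 5)) = 7.0711
d((0, 0), (-4, 3)) = 5.0
d((-5, 5), (-4, 3)) = 2.2361 <-- minimum

Closest pair: (-5, 5) and (-4, 3) with distance 2.2361

The closest pair is (-5, 5) and (-4, 3) with Euclidean distance 2.2361. For 4 points, brute-force pairwise comparison is shown above. For large n, the divide-and-conquer algorithm (sort by x, recurse on halves, check the dividing strip) achieves O(n log n).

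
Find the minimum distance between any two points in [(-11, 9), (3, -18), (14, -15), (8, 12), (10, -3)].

Computing all pairwise distances among 5 points:

d((-11, 9), (3, -18)) = 30.4138
d((-11, 9), (14, -15)) = 34.6554
d((-11, 9), (8, 12)) = 19.2354
d((-11, 9), (10, -3)) = 24.1868
d((3, -18), (14, -15)) = 11.4018 <-- minimum
d((3, -18), (8, 12)) = 30.4138
d((3, -18), (10, -3)) = 16.5529
d((14, -15), (8, 12)) = 27.6586
d((14, -15), (10, -3)) = 12.6491
d((8, 12), (10, -3)) = 15.1327

Closest pair: (3, -18) and (14, -15) with distance 11.4018

The closest pair is (3, -18) and (14, -15) with Euclidean distance 11.4018. For 5 points, brute-force pairwise comparison is shown above. For large n, the divide-and-conquer algorithm (sort by x, recurse on halves, check the dividing strip) achieves O(n log n).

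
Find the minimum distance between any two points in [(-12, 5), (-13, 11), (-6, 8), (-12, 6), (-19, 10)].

Computing all pairwise distances among 5 points:

d((-12, 5), (-13, 11)) = 6.0828
d((-12, 5), (-6, 8)) = 6.7082
d((-12, 5), (-12, 6)) = 1.0 <-- minimum
d((-12, 5), (-19, 10)) = 8.6023
d((-13, 11), (-6, 8)) = 7.6158
d((-13, 11), (-12, 6)) = 5.099
d((-13, 11), (-19, 10)) = 6.0828
d((-6, 8), (-12, 6)) = 6.3246
d((-6, 8), (-19, 10)) = 13.1529
d((-12, 6), (-19, 10)) = 8.0623

Closest pair: (-12, 5) and (-12, 6) with distance 1.0

The closest pair is (-12, 5) and (-12, 6) with Euclidean distance 1.0. For 5 points, brute-force pairwise comparison is shown above. For large n, the divide-and-conquer algorithm (sort by x, recurse on halves, check the dividing strip) achieves O(n log n).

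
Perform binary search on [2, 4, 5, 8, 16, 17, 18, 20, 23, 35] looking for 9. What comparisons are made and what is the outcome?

Binary search for 9 in [2, 4, 5, 8, 16, 17, 18, 20, 23, 35]:

lo=0, hi=9, mid=4, arr[mid]=16 -> 16 > 9, search left half
lo=0, hi=3, mid=1, arr[mid]=4 -> 4 < 9, search right half
lo=2, hi=3, mid=2, arr[mid]=5 -> 5 < 9, search right half
lo=3, hi=3, mid=3, arr[mid]=8 -> 8 < 9, search right half
lo=4 > hi=3, target 9 not found

Binary search determines that 9 is not in the array after 4 comparisons. The search space was exhausted without finding the target.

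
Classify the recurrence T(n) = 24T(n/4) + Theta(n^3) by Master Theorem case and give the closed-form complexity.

Master Theorem for T(n) = 24T(n/4) + O(n^3):

a = 24, b = 4, c = 3
log_b(a) = log_4(24) = 2.2925

Case 3: c = 3 > log_4(24) = 2.2925
T(n) = O(n^3) = O(n^3)

For T(n) = 24T(n/4) + O(n^3): log_4(24) = 2.2925. This is Case 3 of the Master Theorem (c > log_b(a), work dominated by root), giving O(n^3).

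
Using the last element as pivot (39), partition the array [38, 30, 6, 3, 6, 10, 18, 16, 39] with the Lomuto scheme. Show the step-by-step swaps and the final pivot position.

Lomuto partition with pivot = 39:

Initial array: [38, 30, 6, 3, 6, 10, 18, 16, 39]

arr[0]=38 <= 39: swap with position 0, array becomes [38, 30, 6, 3, 6, 10, 18, 16, 39]
arr[1]=30 <= 39: swap with position 1, array becomes [38, 30, 6, 3, 6, 10, 18, 16, 39]
arr[2]=6 <= 39: swap with position 2, array becomes [38, 30, 6, 3, 6, 10, 18, 16, 39]
arr[3]=3 <= 39: swap with position 3, array becomes [38, 30, 6, 3, 6, 10, 18, 16, 39]
arr[4]=6 <= 39: swap with position 4, array becomes [38, 30, 6, 3, 6, 10, 18, 16, 39]
arr[5]=10 <= 39: swap with position 5, array becomes [38, 30, 6, 3, 6, 10, 18, 16, 39]
arr[6]=18 <= 39: swap with position 6, array becomes [38, 30, 6, 3, 6, 10, 18, 16, 39]
arr[7]=16 <= 39: swap with position 7, array becomes [38, 30, 6, 3, 6, 10, 18, 16, 39]

Place pivot at position 8: [38, 30, 6, 3, 6, 10, 18, 16, 39]
Pivot position: 8

After partitioning with pivot 39, the array becomes [38, 30, 6, 3, 6, 10, 18, 16, 39]. The pivot is placed at index 8. All elements to the left of the pivot are <= 39, and all elements to the right are > 39.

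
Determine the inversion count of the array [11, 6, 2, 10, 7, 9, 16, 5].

Finding inversions in [11, 6, 2, 10, 7, 9, 16, 5]:

(0, 1): arr[0]=11 > arr[1]=6
(0, 2): arr[0]=11 > arr[2]=2
(0, 3): arr[0]=11 > arr[3]=10
(0, 4): arr[0]=11 > arr[4]=7
(0, 5): arr[0]=11 > arr[5]=9
(0, 7): arr[0]=11 > arr[7]=5
(1, 2): arr[1]=6 > arr[2]=2
(1, 7): arr[1]=6 > arr[7]=5
(3, 4): arr[3]=10 > arr[4]=7
(3, 5): arr[3]=10 > arr[5]=9
(3, 7): arr[3]=10 > arr[7]=5
(4, 7): arr[4]=7 > arr[7]=5
(5, 7): arr[5]=9 > arr[7]=5
(6, 7): arr[6]=16 > arr[7]=5

Total inversions: 14

The array has 14 inversion(s): (0,1), (0,2), (0,3), (0,4), (0,5), (0,7), (1,2), (1,7), (3,4), (3,5), (3,7), (4,7), (5,7), (6,7). Each pair (i,j) satisfies i < j and arr[i] > arr[j].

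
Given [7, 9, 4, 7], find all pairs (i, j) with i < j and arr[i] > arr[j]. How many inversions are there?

Finding inversions in [7, 9, 4, 7]:

(0, 2): arr[0]=7 > arr[2]=4
(1, 2): arr[1]=9 > arr[2]=4
(1, 3): arr[1]=9 > arr[3]=7

Total inversions: 3

The array has 3 inversion(s): (0,2), (1,2), (1,3). Each pair (i,j) satisfies i < j and arr[i] > arr[j].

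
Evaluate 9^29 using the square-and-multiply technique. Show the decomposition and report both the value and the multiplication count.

Computing 9^29 by squaring (build up from 9^1; each line after the first costs one multiplication):

9^1 = 9
9^2 = (9^1)^2 = 9^2 = 81
9^3 = 9 * 9^2 = 9 * 81 = 729
9^6 = (9^3)^2 = 729^2 = 531441
9^7 = 9 * 9^6 = 9 * 531441 = 4782969
9^14 = (9^7)^2 = 4782969^2 = 22876792454961
9^28 = (9^14)^2 = 22876792454961^2 = 523347633027360537213511521
9^29 = 9 * 9^28 = 9 * 523347633027360537213511521 = 4710128697246244834921603689

Result: 4710128697246244834921603689
Multiplications needed: 7 (7 lines after 9^1)

9^29 = 4710128697246244834921603689. Using exponentiation by squaring, this requires 7 multiplications. The key idea: if the exponent is even, square the half-power; if odd, multiply by the base once.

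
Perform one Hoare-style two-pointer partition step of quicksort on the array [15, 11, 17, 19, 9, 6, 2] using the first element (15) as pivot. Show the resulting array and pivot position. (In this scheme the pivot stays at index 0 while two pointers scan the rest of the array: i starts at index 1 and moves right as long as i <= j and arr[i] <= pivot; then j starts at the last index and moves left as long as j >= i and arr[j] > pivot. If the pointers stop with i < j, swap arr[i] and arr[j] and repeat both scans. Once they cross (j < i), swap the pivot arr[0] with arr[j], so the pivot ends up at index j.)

Hoare-style two-pointer partition with pivot = 15:

Initial array: [15, 11, 17, 19, 9, 6, 2]

Pointers start at i = 1, j = 6.
i stops at index 2 (arr[2]=17 > 15), j stops at index 6 (arr[6]=2 <= 15): swap arr[2] and arr[6], array becomes [15, 11, 2, 19, 9, 6, 17]
i stops at index 3 (arr[3]=19 > 15), j stops at index 5 (arr[5]=6 <= 15): swap arr[3] and arr[5], array becomes [15, 11, 2, 6, 9, 19, 17]
i ends at 5, j ends at 4: the pointers have crossed (j < i), so scanning stops.

Swap pivot arr[0] with arr[4] to place pivot at position 4: [9, 11, 2, 6, 15, 19, 17]
Pivot position: 4

After partitioning with pivot 15, the array becomes [9, 11, 2, 6, 15, 19, 17]. The pivot is placed at index 4. All elements to the left of the pivot are <= 15, and all elements to the right are > 15.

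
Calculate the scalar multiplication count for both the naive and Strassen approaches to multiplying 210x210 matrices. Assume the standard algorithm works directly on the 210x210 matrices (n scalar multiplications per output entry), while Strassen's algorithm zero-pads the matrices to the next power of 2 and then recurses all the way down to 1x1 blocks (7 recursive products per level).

Matrix multiplication for 210x210 matrices:

Strassen's algorithm requires power-of-2 dimensions. Pad 210x210 to 256x256 (next power of 2).

Standard algorithm: 210^3 = 9261000 multiplications
Strassen's algorithm: 7^(log2(256)) = 7^8 = 5764801 multiplications
Savings: 9261000 - 5764801 = 3496199 multiplications

Standard: 9261000 multiplications (210^3). Strassen: 5764801 multiplications (7^8, after padding to 256x256). Strassen reduces 8 recursive multiplications to 7 at each level.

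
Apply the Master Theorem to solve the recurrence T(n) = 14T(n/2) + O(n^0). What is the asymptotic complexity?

Master Theorem for T(n) = 14T(n/2) + O(n^0):

a = 14, b = 2, c = 0
log_b(a) = log_2(14) = 3.8074

Case 1: c = 0 < log_2(14) = 3.8074
T(n) = O(n^(log_2 14))

For T(n) = 14T(n/2) + O(n^0): log_2(14) = 3.8074. This is Case 1 of the Master Theorem (c < log_b(a), work dominated by leaves), giving O(n^(log_2 14)).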